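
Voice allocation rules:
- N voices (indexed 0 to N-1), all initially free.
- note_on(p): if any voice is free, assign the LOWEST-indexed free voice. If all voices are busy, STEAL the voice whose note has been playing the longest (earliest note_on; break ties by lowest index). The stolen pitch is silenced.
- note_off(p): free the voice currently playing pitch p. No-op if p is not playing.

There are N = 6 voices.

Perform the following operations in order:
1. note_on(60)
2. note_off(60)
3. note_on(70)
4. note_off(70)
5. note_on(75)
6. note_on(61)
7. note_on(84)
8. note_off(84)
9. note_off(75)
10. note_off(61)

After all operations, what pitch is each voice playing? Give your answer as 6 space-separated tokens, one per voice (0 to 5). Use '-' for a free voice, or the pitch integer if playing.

Op 1: note_on(60): voice 0 is free -> assigned | voices=[60 - - - - -]
Op 2: note_off(60): free voice 0 | voices=[- - - - - -]
Op 3: note_on(70): voice 0 is free -> assigned | voices=[70 - - - - -]
Op 4: note_off(70): free voice 0 | voices=[- - - - - -]
Op 5: note_on(75): voice 0 is free -> assigned | voices=[75 - - - - -]
Op 6: note_on(61): voice 1 is free -> assigned | voices=[75 61 - - - -]
Op 7: note_on(84): voice 2 is free -> assigned | voices=[75 61 84 - - -]
Op 8: note_off(84): free voice 2 | voices=[75 61 - - - -]
Op 9: note_off(75): free voice 0 | voices=[- 61 - - - -]
Op 10: note_off(61): free voice 1 | voices=[- - - - - -]

Answer: - - - - - -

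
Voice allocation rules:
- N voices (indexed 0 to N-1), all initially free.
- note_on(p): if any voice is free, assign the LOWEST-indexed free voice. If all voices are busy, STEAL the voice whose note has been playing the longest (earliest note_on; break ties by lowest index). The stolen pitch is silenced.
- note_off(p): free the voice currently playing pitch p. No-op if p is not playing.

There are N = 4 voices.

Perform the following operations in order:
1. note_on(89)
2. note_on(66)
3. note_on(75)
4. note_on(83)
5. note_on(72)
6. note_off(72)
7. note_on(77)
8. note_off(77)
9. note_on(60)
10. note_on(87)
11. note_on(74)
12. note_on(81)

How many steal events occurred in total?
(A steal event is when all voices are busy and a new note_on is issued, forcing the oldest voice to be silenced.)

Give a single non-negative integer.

Answer: 4

Derivation:
Op 1: note_on(89): voice 0 is free -> assigned | voices=[89 - - -]
Op 2: note_on(66): voice 1 is free -> assigned | voices=[89 66 - -]
Op 3: note_on(75): voice 2 is free -> assigned | voices=[89 66 75 -]
Op 4: note_on(83): voice 3 is free -> assigned | voices=[89 66 75 83]
Op 5: note_on(72): all voices busy, STEAL voice 0 (pitch 89, oldest) -> assign | voices=[72 66 75 83]
Op 6: note_off(72): free voice 0 | voices=[- 66 75 83]
Op 7: note_on(77): voice 0 is free -> assigned | voices=[77 66 75 83]
Op 8: note_off(77): free voice 0 | voices=[- 66 75 83]
Op 9: note_on(60): voice 0 is free -> assigned | voices=[60 66 75 83]
Op 10: note_on(87): all voices busy, STEAL voice 1 (pitch 66, oldest) -> assign | voices=[60 87 75 83]
Op 11: note_on(74): all voices busy, STEAL voice 2 (pitch 75, oldest) -> assign | voices=[60 87 74 83]
Op 12: note_on(81): all voices busy, STEAL voice 3 (pitch 83, oldest) -> assign | voices=[60 87 74 81]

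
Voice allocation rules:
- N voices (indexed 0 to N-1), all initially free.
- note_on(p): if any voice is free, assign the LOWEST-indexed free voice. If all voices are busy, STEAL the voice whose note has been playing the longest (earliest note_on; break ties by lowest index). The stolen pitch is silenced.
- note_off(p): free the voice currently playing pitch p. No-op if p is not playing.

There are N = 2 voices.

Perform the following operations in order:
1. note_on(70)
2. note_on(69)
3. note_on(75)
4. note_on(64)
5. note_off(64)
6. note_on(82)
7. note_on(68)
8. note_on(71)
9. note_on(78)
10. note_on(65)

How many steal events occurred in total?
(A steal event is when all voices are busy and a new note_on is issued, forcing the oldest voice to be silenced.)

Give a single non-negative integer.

Answer: 6

Derivation:
Op 1: note_on(70): voice 0 is free -> assigned | voices=[70 -]
Op 2: note_on(69): voice 1 is free -> assigned | voices=[70 69]
Op 3: note_on(75): all voices busy, STEAL voice 0 (pitch 70, oldest) -> assign | voices=[75 69]
Op 4: note_on(64): all voices busy, STEAL voice 1 (pitch 69, oldest) -> assign | voices=[75 64]
Op 5: note_off(64): free voice 1 | voices=[75 -]
Op 6: note_on(82): voice 1 is free -> assigned | voices=[75 82]
Op 7: note_on(68): all voices busy, STEAL voice 0 (pitch 75, oldest) -> assign | voices=[68 82]
Op 8: note_on(71): all voices busy, STEAL voice 1 (pitch 82, oldest) -> assign | voices=[68 71]
Op 9: note_on(78): all voices busy, STEAL voice 0 (pitch 68, oldest) -> assign | voices=[78 71]
Op 10: note_on(65): all voices busy, STEAL voice 1 (pitch 71, oldest) -> assign | voices=[78 65]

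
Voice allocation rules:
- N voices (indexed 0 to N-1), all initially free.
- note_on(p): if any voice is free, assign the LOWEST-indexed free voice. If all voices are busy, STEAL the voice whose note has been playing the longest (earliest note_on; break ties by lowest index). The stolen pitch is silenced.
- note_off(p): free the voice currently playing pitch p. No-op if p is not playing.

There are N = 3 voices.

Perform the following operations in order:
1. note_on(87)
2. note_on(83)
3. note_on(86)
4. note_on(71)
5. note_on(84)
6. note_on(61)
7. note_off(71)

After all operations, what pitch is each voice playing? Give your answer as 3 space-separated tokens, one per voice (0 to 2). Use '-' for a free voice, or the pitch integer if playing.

Answer: - 84 61

Derivation:
Op 1: note_on(87): voice 0 is free -> assigned | voices=[87 - -]
Op 2: note_on(83): voice 1 is free -> assigned | voices=[87 83 -]
Op 3: note_on(86): voice 2 is free -> assigned | voices=[87 83 86]
Op 4: note_on(71): all voices busy, STEAL voice 0 (pitch 87, oldest) -> assign | voices=[71 83 86]
Op 5: note_on(84): all voices busy, STEAL voice 1 (pitch 83, oldest) -> assign | voices=[71 84 86]
Op 6: note_on(61): all voices busy, STEAL voice 2 (pitch 86, oldest) -> assign | voices=[71 84 61]
Op 7: note_off(71): free voice 0 | voices=[- 84 61]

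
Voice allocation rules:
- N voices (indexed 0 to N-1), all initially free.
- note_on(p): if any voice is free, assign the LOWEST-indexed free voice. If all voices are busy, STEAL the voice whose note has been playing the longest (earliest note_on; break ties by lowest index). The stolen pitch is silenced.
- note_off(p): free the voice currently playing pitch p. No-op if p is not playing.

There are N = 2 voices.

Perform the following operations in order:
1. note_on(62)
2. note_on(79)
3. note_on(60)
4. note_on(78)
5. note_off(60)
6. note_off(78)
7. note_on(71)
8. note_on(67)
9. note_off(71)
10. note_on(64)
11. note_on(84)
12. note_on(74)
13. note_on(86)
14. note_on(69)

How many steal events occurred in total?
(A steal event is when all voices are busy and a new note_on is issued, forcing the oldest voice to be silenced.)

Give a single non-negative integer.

Answer: 6

Derivation:
Op 1: note_on(62): voice 0 is free -> assigned | voices=[62 -]
Op 2: note_on(79): voice 1 is free -> assigned | voices=[62 79]
Op 3: note_on(60): all voices busy, STEAL voice 0 (pitch 62, oldest) -> assign | voices=[60 79]
Op 4: note_on(78): all voices busy, STEAL voice 1 (pitch 79, oldest) -> assign | voices=[60 78]
Op 5: note_off(60): free voice 0 | voices=[- 78]
Op 6: note_off(78): free voice 1 | voices=[- -]
Op 7: note_on(71): voice 0 is free -> assigned | voices=[71 -]
Op 8: note_on(67): voice 1 is free -> assigned | voices=[71 67]
Op 9: note_off(71): free voice 0 | voices=[- 67]
Op 10: note_on(64): voice 0 is free -> assigned | voices=[64 67]
Op 11: note_on(84): all voices busy, STEAL voice 1 (pitch 67, oldest) -> assign | voices=[64 84]
Op 12: note_on(74): all voices busy, STEAL voice 0 (pitch 64, oldest) -> assign | voices=[74 84]
Op 13: note_on(86): all voices busy, STEAL voice 1 (pitch 84, oldest) -> assign | voices=[74 86]
Op 14: note_on(69): all voices busy, STEAL voice 0 (pitch 74, oldest) -> assign | voices=[69 86]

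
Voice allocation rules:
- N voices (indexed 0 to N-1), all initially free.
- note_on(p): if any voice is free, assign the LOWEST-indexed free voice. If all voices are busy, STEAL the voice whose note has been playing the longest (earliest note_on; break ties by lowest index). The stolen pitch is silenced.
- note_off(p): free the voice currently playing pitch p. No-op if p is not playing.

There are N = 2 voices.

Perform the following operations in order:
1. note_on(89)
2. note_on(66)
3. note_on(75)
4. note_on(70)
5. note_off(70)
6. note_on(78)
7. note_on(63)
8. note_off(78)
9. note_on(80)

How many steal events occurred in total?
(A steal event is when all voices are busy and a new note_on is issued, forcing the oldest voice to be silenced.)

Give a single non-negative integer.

Answer: 3

Derivation:
Op 1: note_on(89): voice 0 is free -> assigned | voices=[89 -]
Op 2: note_on(66): voice 1 is free -> assigned | voices=[89 66]
Op 3: note_on(75): all voices busy, STEAL voice 0 (pitch 89, oldest) -> assign | voices=[75 66]
Op 4: note_on(70): all voices busy, STEAL voice 1 (pitch 66, oldest) -> assign | voices=[75 70]
Op 5: note_off(70): free voice 1 | voices=[75 -]
Op 6: note_on(78): voice 1 is free -> assigned | voices=[75 78]
Op 7: note_on(63): all voices busy, STEAL voice 0 (pitch 75, oldest) -> assign | voices=[63 78]
Op 8: note_off(78): free voice 1 | voices=[63 -]
Op 9: note_on(80): voice 1 is free -> assigned | voices=[63 80]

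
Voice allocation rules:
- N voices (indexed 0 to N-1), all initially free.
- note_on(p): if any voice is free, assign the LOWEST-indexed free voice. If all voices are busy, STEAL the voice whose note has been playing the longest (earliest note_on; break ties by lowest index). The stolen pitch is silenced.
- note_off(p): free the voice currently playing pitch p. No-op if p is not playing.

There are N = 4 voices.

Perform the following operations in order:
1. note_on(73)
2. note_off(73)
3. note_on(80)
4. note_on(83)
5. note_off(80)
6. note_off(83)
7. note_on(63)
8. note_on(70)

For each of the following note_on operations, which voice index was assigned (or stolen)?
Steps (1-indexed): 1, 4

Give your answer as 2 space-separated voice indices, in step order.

Answer: 0 1

Derivation:
Op 1: note_on(73): voice 0 is free -> assigned | voices=[73 - - -]
Op 2: note_off(73): free voice 0 | voices=[- - - -]
Op 3: note_on(80): voice 0 is free -> assigned | voices=[80 - - -]
Op 4: note_on(83): voice 1 is free -> assigned | voices=[80 83 - -]
Op 5: note_off(80): free voice 0 | voices=[- 83 - -]
Op 6: note_off(83): free voice 1 | voices=[- - - -]
Op 7: note_on(63): voice 0 is free -> assigned | voices=[63 - - -]
Op 8: note_on(70): voice 1 is free -> assigned | voices=[63 70 - -]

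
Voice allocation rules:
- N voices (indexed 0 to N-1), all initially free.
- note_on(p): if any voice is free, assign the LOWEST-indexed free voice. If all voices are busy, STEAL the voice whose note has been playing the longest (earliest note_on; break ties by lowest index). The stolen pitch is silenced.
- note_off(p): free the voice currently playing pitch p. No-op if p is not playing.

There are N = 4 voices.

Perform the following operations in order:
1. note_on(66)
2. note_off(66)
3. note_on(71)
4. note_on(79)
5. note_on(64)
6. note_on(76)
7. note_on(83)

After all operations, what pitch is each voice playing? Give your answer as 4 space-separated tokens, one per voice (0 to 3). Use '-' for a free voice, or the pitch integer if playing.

Op 1: note_on(66): voice 0 is free -> assigned | voices=[66 - - -]
Op 2: note_off(66): free voice 0 | voices=[- - - -]
Op 3: note_on(71): voice 0 is free -> assigned | voices=[71 - - -]
Op 4: note_on(79): voice 1 is free -> assigned | voices=[71 79 - -]
Op 5: note_on(64): voice 2 is free -> assigned | voices=[71 79 64 -]
Op 6: note_on(76): voice 3 is free -> assigned | voices=[71 79 64 76]
Op 7: note_on(83): all voices busy, STEAL voice 0 (pitch 71, oldest) -> assign | voices=[83 79 64 76]

Answer: 83 79 64 76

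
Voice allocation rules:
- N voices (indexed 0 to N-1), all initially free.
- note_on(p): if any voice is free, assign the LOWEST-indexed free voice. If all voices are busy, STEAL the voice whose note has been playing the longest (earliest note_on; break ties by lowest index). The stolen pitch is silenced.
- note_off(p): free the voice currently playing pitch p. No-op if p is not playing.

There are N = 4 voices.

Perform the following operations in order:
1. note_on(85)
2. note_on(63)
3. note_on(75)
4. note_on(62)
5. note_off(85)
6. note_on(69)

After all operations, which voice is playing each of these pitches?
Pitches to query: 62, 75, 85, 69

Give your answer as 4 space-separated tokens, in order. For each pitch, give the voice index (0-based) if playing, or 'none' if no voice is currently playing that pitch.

Answer: 3 2 none 0

Derivation:
Op 1: note_on(85): voice 0 is free -> assigned | voices=[85 - - -]
Op 2: note_on(63): voice 1 is free -> assigned | voices=[85 63 - -]
Op 3: note_on(75): voice 2 is free -> assigned | voices=[85 63 75 -]
Op 4: note_on(62): voice 3 is free -> assigned | voices=[85 63 75 62]
Op 5: note_off(85): free voice 0 | voices=[- 63 75 62]
Op 6: note_on(69): voice 0 is free -> assigned | voices=[69 63 75 62]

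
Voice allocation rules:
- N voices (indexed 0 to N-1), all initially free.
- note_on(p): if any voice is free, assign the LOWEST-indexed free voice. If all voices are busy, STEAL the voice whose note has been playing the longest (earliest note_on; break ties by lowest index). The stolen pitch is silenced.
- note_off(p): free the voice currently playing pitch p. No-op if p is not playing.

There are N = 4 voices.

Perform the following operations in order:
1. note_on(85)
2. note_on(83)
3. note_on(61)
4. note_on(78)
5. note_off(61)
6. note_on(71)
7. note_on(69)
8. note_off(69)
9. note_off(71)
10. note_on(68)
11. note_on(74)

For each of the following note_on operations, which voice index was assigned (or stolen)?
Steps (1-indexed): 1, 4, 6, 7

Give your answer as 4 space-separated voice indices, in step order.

Op 1: note_on(85): voice 0 is free -> assigned | voices=[85 - - -]
Op 2: note_on(83): voice 1 is free -> assigned | voices=[85 83 - -]
Op 3: note_on(61): voice 2 is free -> assigned | voices=[85 83 61 -]
Op 4: note_on(78): voice 3 is free -> assigned | voices=[85 83 61 78]
Op 5: note_off(61): free voice 2 | voices=[85 83 - 78]
Op 6: note_on(71): voice 2 is free -> assigned | voices=[85 83 71 78]
Op 7: note_on(69): all voices busy, STEAL voice 0 (pitch 85, oldest) -> assign | voices=[69 83 71 78]
Op 8: note_off(69): free voice 0 | voices=[- 83 71 78]
Op 9: note_off(71): free voice 2 | voices=[- 83 - 78]
Op 10: note_on(68): voice 0 is free -> assigned | voices=[68 83 - 78]
Op 11: note_on(74): voice 2 is free -> assigned | voices=[68 83 74 78]

Answer: 0 3 2 0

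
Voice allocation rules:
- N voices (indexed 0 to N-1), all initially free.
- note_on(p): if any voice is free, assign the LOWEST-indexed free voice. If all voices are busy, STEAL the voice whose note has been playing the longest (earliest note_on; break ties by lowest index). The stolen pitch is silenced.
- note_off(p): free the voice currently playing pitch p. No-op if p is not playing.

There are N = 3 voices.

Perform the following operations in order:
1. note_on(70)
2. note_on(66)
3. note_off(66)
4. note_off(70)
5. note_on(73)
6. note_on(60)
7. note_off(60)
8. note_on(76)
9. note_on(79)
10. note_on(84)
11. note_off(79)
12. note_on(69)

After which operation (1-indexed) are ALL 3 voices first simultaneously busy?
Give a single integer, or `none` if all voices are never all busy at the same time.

Op 1: note_on(70): voice 0 is free -> assigned | voices=[70 - -]
Op 2: note_on(66): voice 1 is free -> assigned | voices=[70 66 -]
Op 3: note_off(66): free voice 1 | voices=[70 - -]
Op 4: note_off(70): free voice 0 | voices=[- - -]
Op 5: note_on(73): voice 0 is free -> assigned | voices=[73 - -]
Op 6: note_on(60): voice 1 is free -> assigned | voices=[73 60 -]
Op 7: note_off(60): free voice 1 | voices=[73 - -]
Op 8: note_on(76): voice 1 is free -> assigned | voices=[73 76 -]
Op 9: note_on(79): voice 2 is free -> assigned | voices=[73 76 79]
Op 10: note_on(84): all voices busy, STEAL voice 0 (pitch 73, oldest) -> assign | voices=[84 76 79]
Op 11: note_off(79): free voice 2 | voices=[84 76 -]
Op 12: note_on(69): voice 2 is free -> assigned | voices=[84 76 69]

Answer: 9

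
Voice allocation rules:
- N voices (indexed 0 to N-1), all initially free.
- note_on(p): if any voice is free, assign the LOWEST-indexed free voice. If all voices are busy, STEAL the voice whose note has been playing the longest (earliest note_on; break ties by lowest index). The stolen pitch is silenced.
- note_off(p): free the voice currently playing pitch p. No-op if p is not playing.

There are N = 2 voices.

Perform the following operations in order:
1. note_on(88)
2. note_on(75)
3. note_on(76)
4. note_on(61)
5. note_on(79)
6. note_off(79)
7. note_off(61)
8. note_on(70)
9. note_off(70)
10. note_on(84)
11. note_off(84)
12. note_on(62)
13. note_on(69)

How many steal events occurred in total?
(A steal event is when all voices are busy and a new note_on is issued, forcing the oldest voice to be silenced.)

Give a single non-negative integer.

Op 1: note_on(88): voice 0 is free -> assigned | voices=[88 -]
Op 2: note_on(75): voice 1 is free -> assigned | voices=[88 75]
Op 3: note_on(76): all voices busy, STEAL voice 0 (pitch 88, oldest) -> assign | voices=[76 75]
Op 4: note_on(61): all voices busy, STEAL voice 1 (pitch 75, oldest) -> assign | voices=[76 61]
Op 5: note_on(79): all voices busy, STEAL voice 0 (pitch 76, oldest) -> assign | voices=[79 61]
Op 6: note_off(79): free voice 0 | voices=[- 61]
Op 7: note_off(61): free voice 1 | voices=[- -]
Op 8: note_on(70): voice 0 is free -> assigned | voices=[70 -]
Op 9: note_off(70): free voice 0 | voices=[- -]
Op 10: note_on(84): voice 0 is free -> assigned | voices=[84 -]
Op 11: note_off(84): free voice 0 | voices=[- -]
Op 12: note_on(62): voice 0 is free -> assigned | voices=[62 -]
Op 13: note_on(69): voice 1 is free -> assigned | voices=[62 69]

Answer: 3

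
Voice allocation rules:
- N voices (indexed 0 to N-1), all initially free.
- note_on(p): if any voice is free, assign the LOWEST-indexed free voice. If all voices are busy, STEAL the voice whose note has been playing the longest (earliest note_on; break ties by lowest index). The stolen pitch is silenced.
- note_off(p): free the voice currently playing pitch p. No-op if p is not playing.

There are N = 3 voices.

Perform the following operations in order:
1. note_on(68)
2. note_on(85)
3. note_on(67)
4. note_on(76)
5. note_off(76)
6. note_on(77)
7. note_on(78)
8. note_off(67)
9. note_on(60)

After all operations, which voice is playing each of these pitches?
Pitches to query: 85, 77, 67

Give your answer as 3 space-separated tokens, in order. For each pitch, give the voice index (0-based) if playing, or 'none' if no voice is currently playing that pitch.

Op 1: note_on(68): voice 0 is free -> assigned | voices=[68 - -]
Op 2: note_on(85): voice 1 is free -> assigned | voices=[68 85 -]
Op 3: note_on(67): voice 2 is free -> assigned | voices=[68 85 67]
Op 4: note_on(76): all voices busy, STEAL voice 0 (pitch 68, oldest) -> assign | voices=[76 85 67]
Op 5: note_off(76): free voice 0 | voices=[- 85 67]
Op 6: note_on(77): voice 0 is free -> assigned | voices=[77 85 67]
Op 7: note_on(78): all voices busy, STEAL voice 1 (pitch 85, oldest) -> assign | voices=[77 78 67]
Op 8: note_off(67): free voice 2 | voices=[77 78 -]
Op 9: note_on(60): voice 2 is free -> assigned | voices=[77 78 60]

Answer: none 0 none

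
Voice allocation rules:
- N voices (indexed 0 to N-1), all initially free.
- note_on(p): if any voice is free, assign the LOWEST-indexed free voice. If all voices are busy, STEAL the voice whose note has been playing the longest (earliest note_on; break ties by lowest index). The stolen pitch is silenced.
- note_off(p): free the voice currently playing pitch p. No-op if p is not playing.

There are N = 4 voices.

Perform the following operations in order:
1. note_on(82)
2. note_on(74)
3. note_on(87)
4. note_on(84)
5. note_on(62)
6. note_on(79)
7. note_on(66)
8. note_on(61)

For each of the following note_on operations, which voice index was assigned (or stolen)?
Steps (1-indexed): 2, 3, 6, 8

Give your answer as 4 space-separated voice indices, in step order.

Answer: 1 2 1 3

Derivation:
Op 1: note_on(82): voice 0 is free -> assigned | voices=[82 - - -]
Op 2: note_on(74): voice 1 is free -> assigned | voices=[82 74 - -]
Op 3: note_on(87): voice 2 is free -> assigned | voices=[82 74 87 -]
Op 4: note_on(84): voice 3 is free -> assigned | voices=[82 74 87 84]
Op 5: note_on(62): all voices busy, STEAL voice 0 (pitch 82, oldest) -> assign | voices=[62 74 87 84]
Op 6: note_on(79): all voices busy, STEAL voice 1 (pitch 74, oldest) -> assign | voices=[62 79 87 84]
Op 7: note_on(66): all voices busy, STEAL voice 2 (pitch 87, oldest) -> assign | voices=[62 79 66 84]
Op 8: note_on(61): all voices busy, STEAL voice 3 (pitch 84, oldest) -> assign | voices=[62 79 66 61]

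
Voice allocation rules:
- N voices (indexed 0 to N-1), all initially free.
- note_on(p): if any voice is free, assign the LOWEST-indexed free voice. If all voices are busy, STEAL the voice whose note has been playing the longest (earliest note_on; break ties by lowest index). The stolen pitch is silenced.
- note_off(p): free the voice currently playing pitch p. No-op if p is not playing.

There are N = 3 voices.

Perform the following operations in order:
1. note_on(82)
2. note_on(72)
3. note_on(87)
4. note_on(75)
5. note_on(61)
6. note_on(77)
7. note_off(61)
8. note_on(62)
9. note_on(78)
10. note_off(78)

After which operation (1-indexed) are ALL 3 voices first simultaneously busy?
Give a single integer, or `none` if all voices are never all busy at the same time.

Op 1: note_on(82): voice 0 is free -> assigned | voices=[82 - -]
Op 2: note_on(72): voice 1 is free -> assigned | voices=[82 72 -]
Op 3: note_on(87): voice 2 is free -> assigned | voices=[82 72 87]
Op 4: note_on(75): all voices busy, STEAL voice 0 (pitch 82, oldest) -> assign | voices=[75 72 87]
Op 5: note_on(61): all voices busy, STEAL voice 1 (pitch 72, oldest) -> assign | voices=[75 61 87]
Op 6: note_on(77): all voices busy, STEAL voice 2 (pitch 87, oldest) -> assign | voices=[75 61 77]
Op 7: note_off(61): free voice 1 | voices=[75 - 77]
Op 8: note_on(62): voice 1 is free -> assigned | voices=[75 62 77]
Op 9: note_on(78): all voices busy, STEAL voice 0 (pitch 75, oldest) -> assign | voices=[78 62 77]
Op 10: note_off(78): free voice 0 | voices=[- 62 77]

Answer: 3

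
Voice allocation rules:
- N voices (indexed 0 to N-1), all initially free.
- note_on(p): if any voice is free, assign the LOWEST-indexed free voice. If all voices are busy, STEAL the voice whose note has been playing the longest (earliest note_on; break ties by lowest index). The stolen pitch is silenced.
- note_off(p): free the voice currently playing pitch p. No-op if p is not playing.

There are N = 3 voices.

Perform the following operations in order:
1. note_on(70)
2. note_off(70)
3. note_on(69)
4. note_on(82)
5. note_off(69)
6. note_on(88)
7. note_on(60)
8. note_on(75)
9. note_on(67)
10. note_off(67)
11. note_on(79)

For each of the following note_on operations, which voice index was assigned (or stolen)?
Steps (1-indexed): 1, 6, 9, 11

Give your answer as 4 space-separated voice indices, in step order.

Answer: 0 0 0 0

Derivation:
Op 1: note_on(70): voice 0 is free -> assigned | voices=[70 - -]
Op 2: note_off(70): free voice 0 | voices=[- - -]
Op 3: note_on(69): voice 0 is free -> assigned | voices=[69 - -]
Op 4: note_on(82): voice 1 is free -> assigned | voices=[69 82 -]
Op 5: note_off(69): free voice 0 | voices=[- 82 -]
Op 6: note_on(88): voice 0 is free -> assigned | voices=[88 82 -]
Op 7: note_on(60): voice 2 is free -> assigned | voices=[88 82 60]
Op 8: note_on(75): all voices busy, STEAL voice 1 (pitch 82, oldest) -> assign | voices=[88 75 60]
Op 9: note_on(67): all voices busy, STEAL voice 0 (pitch 88, oldest) -> assign | voices=[67 75 60]
Op 10: note_off(67): free voice 0 | voices=[- 75 60]
Op 11: note_on(79): voice 0 is free -> assigned | voices=[79 75 60]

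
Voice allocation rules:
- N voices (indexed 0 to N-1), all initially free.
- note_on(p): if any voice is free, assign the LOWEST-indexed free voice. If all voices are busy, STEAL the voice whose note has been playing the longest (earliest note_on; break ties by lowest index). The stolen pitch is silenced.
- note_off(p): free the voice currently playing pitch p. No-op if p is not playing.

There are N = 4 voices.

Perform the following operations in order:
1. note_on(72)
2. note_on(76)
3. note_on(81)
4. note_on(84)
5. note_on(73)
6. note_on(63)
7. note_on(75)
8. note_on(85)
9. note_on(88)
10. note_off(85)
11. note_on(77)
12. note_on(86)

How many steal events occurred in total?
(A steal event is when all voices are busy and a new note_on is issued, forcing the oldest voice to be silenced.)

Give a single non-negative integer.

Op 1: note_on(72): voice 0 is free -> assigned | voices=[72 - - -]
Op 2: note_on(76): voice 1 is free -> assigned | voices=[72 76 - -]
Op 3: note_on(81): voice 2 is free -> assigned | voices=[72 76 81 -]
Op 4: note_on(84): voice 3 is free -> assigned | voices=[72 76 81 84]
Op 5: note_on(73): all voices busy, STEAL voice 0 (pitch 72, oldest) -> assign | voices=[73 76 81 84]
Op 6: note_on(63): all voices busy, STEAL voice 1 (pitch 76, oldest) -> assign | voices=[73 63 81 84]
Op 7: note_on(75): all voices busy, STEAL voice 2 (pitch 81, oldest) -> assign | voices=[73 63 75 84]
Op 8: note_on(85): all voices busy, STEAL voice 3 (pitch 84, oldest) -> assign | voices=[73 63 75 85]
Op 9: note_on(88): all voices busy, STEAL voice 0 (pitch 73, oldest) -> assign | voices=[88 63 75 85]
Op 10: note_off(85): free voice 3 | voices=[88 63 75 -]
Op 11: note_on(77): voice 3 is free -> assigned | voices=[88 63 75 77]
Op 12: note_on(86): all voices busy, STEAL voice 1 (pitch 63, oldest) -> assign | voices=[88 86 75 77]

Answer: 6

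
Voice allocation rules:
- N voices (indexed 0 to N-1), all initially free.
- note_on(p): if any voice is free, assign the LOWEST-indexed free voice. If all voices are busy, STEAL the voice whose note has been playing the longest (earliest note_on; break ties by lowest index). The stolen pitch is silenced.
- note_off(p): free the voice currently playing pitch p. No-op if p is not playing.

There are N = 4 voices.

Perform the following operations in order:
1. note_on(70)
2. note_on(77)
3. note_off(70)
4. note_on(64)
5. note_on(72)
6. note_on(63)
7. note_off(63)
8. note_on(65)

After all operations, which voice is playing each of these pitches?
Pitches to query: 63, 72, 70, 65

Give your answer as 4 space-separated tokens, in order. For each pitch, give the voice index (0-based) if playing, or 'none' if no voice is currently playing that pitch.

Answer: none 2 none 3

Derivation:
Op 1: note_on(70): voice 0 is free -> assigned | voices=[70 - - -]
Op 2: note_on(77): voice 1 is free -> assigned | voices=[70 77 - -]
Op 3: note_off(70): free voice 0 | voices=[- 77 - -]
Op 4: note_on(64): voice 0 is free -> assigned | voices=[64 77 - -]
Op 5: note_on(72): voice 2 is free -> assigned | voices=[64 77 72 -]
Op 6: note_on(63): voice 3 is free -> assigned | voices=[64 77 72 63]
Op 7: note_off(63): free voice 3 | voices=[64 77 72 -]
Op 8: note_on(65): voice 3 is free -> assigned | voices=[64 77 72 65]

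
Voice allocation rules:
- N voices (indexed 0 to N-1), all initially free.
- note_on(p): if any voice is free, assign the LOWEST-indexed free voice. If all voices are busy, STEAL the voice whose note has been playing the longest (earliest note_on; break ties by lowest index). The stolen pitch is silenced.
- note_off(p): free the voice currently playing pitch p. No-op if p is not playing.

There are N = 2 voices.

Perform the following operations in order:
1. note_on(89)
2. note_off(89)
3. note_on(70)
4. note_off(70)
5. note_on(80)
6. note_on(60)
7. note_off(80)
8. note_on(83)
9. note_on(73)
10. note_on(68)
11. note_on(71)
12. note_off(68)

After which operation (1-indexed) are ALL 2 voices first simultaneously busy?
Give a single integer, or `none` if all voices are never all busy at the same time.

Answer: 6

Derivation:
Op 1: note_on(89): voice 0 is free -> assigned | voices=[89 -]
Op 2: note_off(89): free voice 0 | voices=[- -]
Op 3: note_on(70): voice 0 is free -> assigned | voices=[70 -]
Op 4: note_off(70): free voice 0 | voices=[- -]
Op 5: note_on(80): voice 0 is free -> assigned | voices=[80 -]
Op 6: note_on(60): voice 1 is free -> assigned | voices=[80 60]
Op 7: note_off(80): free voice 0 | voices=[- 60]
Op 8: note_on(83): voice 0 is free -> assigned | voices=[83 60]
Op 9: note_on(73): all voices busy, STEAL voice 1 (pitch 60, oldest) -> assign | voices=[83 73]
Op 10: note_on(68): all voices busy, STEAL voice 0 (pitch 83, oldest) -> assign | voices=[68 73]
Op 11: note_on(71): all voices busy, STEAL voice 1 (pitch 73, oldest) -> assign | voices=[68 71]
Op 12: note_off(68): free voice 0 | voices=[- 71]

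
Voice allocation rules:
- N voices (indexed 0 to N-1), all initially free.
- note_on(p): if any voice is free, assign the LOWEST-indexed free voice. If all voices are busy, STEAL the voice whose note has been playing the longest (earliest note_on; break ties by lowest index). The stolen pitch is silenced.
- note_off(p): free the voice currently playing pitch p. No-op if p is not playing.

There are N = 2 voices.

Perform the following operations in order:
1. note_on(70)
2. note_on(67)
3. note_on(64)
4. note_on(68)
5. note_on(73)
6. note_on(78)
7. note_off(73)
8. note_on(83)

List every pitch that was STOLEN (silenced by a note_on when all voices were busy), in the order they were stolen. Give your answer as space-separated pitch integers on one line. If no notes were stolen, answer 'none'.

Op 1: note_on(70): voice 0 is free -> assigned | voices=[70 -]
Op 2: note_on(67): voice 1 is free -> assigned | voices=[70 67]
Op 3: note_on(64): all voices busy, STEAL voice 0 (pitch 70, oldest) -> assign | voices=[64 67]
Op 4: note_on(68): all voices busy, STEAL voice 1 (pitch 67, oldest) -> assign | voices=[64 68]
Op 5: note_on(73): all voices busy, STEAL voice 0 (pitch 64, oldest) -> assign | voices=[73 68]
Op 6: note_on(78): all voices busy, STEAL voice 1 (pitch 68, oldest) -> assign | voices=[73 78]
Op 7: note_off(73): free voice 0 | voices=[- 78]
Op 8: note_on(83): voice 0 is free -> assigned | voices=[83 78]

Answer: 70 67 64 68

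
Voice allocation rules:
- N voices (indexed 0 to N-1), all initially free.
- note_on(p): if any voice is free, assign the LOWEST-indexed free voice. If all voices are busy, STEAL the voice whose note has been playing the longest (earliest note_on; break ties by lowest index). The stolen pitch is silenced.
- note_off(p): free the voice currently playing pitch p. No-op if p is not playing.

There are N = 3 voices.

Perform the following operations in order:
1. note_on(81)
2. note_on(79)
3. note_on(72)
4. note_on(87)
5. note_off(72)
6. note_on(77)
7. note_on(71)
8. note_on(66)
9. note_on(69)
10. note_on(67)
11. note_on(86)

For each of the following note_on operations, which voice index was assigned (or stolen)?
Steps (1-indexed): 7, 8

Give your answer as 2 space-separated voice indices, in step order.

Answer: 1 0

Derivation:
Op 1: note_on(81): voice 0 is free -> assigned | voices=[81 - -]
Op 2: note_on(79): voice 1 is free -> assigned | voices=[81 79 -]
Op 3: note_on(72): voice 2 is free -> assigned | voices=[81 79 72]
Op 4: note_on(87): all voices busy, STEAL voice 0 (pitch 81, oldest) -> assign | voices=[87 79 72]
Op 5: note_off(72): free voice 2 | voices=[87 79 -]
Op 6: note_on(77): voice 2 is free -> assigned | voices=[87 79 77]
Op 7: note_on(71): all voices busy, STEAL voice 1 (pitch 79, oldest) -> assign | voices=[87 71 77]
Op 8: note_on(66): all voices busy, STEAL voice 0 (pitch 87, oldest) -> assign | voices=[66 71 77]
Op 9: note_on(69): all voices busy, STEAL voice 2 (pitch 77, oldest) -> assign | voices=[66 71 69]
Op 10: note_on(67): all voices busy, STEAL voice 1 (pitch 71, oldest) -> assign | voices=[66 67 69]
Op 11: note_on(86): all voices busy, STEAL voice 0 (pitch 66, oldest) -> assign | voices=[86 67 69]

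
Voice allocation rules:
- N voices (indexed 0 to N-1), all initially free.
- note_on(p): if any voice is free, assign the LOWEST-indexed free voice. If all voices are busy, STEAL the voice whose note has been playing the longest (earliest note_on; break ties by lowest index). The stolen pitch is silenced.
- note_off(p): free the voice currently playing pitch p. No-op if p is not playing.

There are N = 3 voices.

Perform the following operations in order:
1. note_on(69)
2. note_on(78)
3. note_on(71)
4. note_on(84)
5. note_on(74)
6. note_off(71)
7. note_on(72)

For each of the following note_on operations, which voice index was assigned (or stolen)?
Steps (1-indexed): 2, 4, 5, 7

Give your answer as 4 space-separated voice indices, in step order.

Op 1: note_on(69): voice 0 is free -> assigned | voices=[69 - -]
Op 2: note_on(78): voice 1 is free -> assigned | voices=[69 78 -]
Op 3: note_on(71): voice 2 is free -> assigned | voices=[69 78 71]
Op 4: note_on(84): all voices busy, STEAL voice 0 (pitch 69, oldest) -> assign | voices=[84 78 71]
Op 5: note_on(74): all voices busy, STEAL voice 1 (pitch 78, oldest) -> assign | voices=[84 74 71]
Op 6: note_off(71): free voice 2 | voices=[84 74 -]
Op 7: note_on(72): voice 2 is free -> assigned | voices=[84 74 72]

Answer: 1 0 1 2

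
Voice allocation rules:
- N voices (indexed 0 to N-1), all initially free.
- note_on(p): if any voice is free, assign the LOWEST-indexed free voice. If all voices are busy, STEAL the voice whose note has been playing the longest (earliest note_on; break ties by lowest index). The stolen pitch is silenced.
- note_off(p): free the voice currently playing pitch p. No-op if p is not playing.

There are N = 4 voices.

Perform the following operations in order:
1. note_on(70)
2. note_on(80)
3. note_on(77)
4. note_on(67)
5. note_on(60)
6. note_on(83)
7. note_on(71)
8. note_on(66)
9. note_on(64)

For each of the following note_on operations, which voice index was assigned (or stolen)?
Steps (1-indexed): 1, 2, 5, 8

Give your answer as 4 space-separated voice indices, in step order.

Op 1: note_on(70): voice 0 is free -> assigned | voices=[70 - - -]
Op 2: note_on(80): voice 1 is free -> assigned | voices=[70 80 - -]
Op 3: note_on(77): voice 2 is free -> assigned | voices=[70 80 77 -]
Op 4: note_on(67): voice 3 is free -> assigned | voices=[70 80 77 67]
Op 5: note_on(60): all voices busy, STEAL voice 0 (pitch 70, oldest) -> assign | voices=[60 80 77 67]
Op 6: note_on(83): all voices busy, STEAL voice 1 (pitch 80, oldest) -> assign | voices=[60 83 77 67]
Op 7: note_on(71): all voices busy, STEAL voice 2 (pitch 77, oldest) -> assign | voices=[60 83 71 67]
Op 8: note_on(66): all voices busy, STEAL voice 3 (pitch 67, oldest) -> assign | voices=[60 83 71 66]
Op 9: note_on(64): all voices busy, STEAL voice 0 (pitch 60, oldest) -> assign | voices=[64 83 71 66]

Answer: 0 1 0 3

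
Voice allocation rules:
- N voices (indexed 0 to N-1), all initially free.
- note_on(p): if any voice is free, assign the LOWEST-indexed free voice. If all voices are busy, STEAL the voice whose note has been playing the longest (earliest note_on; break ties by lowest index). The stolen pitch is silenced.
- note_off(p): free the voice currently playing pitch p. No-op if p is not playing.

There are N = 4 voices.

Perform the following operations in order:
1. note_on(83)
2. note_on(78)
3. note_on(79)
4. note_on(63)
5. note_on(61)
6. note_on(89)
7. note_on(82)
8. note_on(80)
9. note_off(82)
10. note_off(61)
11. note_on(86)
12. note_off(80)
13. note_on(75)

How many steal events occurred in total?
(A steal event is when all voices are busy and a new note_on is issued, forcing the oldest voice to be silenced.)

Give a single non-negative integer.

Op 1: note_on(83): voice 0 is free -> assigned | voices=[83 - - -]
Op 2: note_on(78): voice 1 is free -> assigned | voices=[83 78 - -]
Op 3: note_on(79): voice 2 is free -> assigned | voices=[83 78 79 -]
Op 4: note_on(63): voice 3 is free -> assigned | voices=[83 78 79 63]
Op 5: note_on(61): all voices busy, STEAL voice 0 (pitch 83, oldest) -> assign | voices=[61 78 79 63]
Op 6: note_on(89): all voices busy, STEAL voice 1 (pitch 78, oldest) -> assign | voices=[61 89 79 63]
Op 7: note_on(82): all voices busy, STEAL voice 2 (pitch 79, oldest) -> assign | voices=[61 89 82 63]
Op 8: note_on(80): all voices busy, STEAL voice 3 (pitch 63, oldest) -> assign | voices=[61 89 82 80]
Op 9: note_off(82): free voice 2 | voices=[61 89 - 80]
Op 10: note_off(61): free voice 0 | voices=[- 89 - 80]
Op 11: note_on(86): voice 0 is free -> assigned | voices=[86 89 - 80]
Op 12: note_off(80): free voice 3 | voices=[86 89 - -]
Op 13: note_on(75): voice 2 is free -> assigned | voices=[86 89 75 -]

Answer: 4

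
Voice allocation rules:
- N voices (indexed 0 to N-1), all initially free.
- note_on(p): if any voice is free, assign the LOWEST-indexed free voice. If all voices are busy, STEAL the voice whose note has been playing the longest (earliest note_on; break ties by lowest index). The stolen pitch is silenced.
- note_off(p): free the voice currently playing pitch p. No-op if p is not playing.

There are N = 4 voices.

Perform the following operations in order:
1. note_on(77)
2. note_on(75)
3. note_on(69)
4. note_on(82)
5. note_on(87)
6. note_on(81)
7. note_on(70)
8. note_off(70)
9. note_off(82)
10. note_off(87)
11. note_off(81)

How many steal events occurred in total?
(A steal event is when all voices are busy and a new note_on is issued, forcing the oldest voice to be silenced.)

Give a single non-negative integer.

Op 1: note_on(77): voice 0 is free -> assigned | voices=[77 - - -]
Op 2: note_on(75): voice 1 is free -> assigned | voices=[77 75 - -]
Op 3: note_on(69): voice 2 is free -> assigned | voices=[77 75 69 -]
Op 4: note_on(82): voice 3 is free -> assigned | voices=[77 75 69 82]
Op 5: note_on(87): all voices busy, STEAL voice 0 (pitch 77, oldest) -> assign | voices=[87 75 69 82]
Op 6: note_on(81): all voices busy, STEAL voice 1 (pitch 75, oldest) -> assign | voices=[87 81 69 82]
Op 7: note_on(70): all voices busy, STEAL voice 2 (pitch 69, oldest) -> assign | voices=[87 81 70 82]
Op 8: note_off(70): free voice 2 | voices=[87 81 - 82]
Op 9: note_off(82): free voice 3 | voices=[87 81 - -]
Op 10: note_off(87): free voice 0 | voices=[- 81 - -]
Op 11: note_off(81): free voice 1 | voices=[- - - -]

Answer: 3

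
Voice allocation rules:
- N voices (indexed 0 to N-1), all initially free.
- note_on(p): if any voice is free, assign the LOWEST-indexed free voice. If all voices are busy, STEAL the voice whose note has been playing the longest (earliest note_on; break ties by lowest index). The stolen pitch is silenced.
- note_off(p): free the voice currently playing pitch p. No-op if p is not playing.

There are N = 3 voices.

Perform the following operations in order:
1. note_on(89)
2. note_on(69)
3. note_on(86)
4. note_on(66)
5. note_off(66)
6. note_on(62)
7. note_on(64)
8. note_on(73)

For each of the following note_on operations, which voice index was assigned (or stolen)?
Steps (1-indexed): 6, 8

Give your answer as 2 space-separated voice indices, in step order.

Answer: 0 2

Derivation:
Op 1: note_on(89): voice 0 is free -> assigned | voices=[89 - -]
Op 2: note_on(69): voice 1 is free -> assigned | voices=[89 69 -]
Op 3: note_on(86): voice 2 is free -> assigned | voices=[89 69 86]
Op 4: note_on(66): all voices busy, STEAL voice 0 (pitch 89, oldest) -> assign | voices=[66 69 86]
Op 5: note_off(66): free voice 0 | voices=[- 69 86]
Op 6: note_on(62): voice 0 is free -> assigned | voices=[62 69 86]
Op 7: note_on(64): all voices busy, STEAL voice 1 (pitch 69, oldest) -> assign | voices=[62 64 86]
Op 8: note_on(73): all voices busy, STEAL voice 2 (pitch 86, oldest) -> assign | voices=[62 64 73]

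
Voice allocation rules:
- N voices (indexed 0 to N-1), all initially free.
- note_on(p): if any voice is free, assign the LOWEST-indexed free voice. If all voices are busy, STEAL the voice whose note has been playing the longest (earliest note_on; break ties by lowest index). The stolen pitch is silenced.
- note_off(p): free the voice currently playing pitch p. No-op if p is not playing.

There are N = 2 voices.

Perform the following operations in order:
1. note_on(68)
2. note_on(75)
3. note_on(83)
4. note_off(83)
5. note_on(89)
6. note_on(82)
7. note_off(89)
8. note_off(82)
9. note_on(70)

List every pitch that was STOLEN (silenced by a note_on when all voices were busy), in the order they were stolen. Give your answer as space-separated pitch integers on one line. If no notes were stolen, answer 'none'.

Op 1: note_on(68): voice 0 is free -> assigned | voices=[68 -]
Op 2: note_on(75): voice 1 is free -> assigned | voices=[68 75]
Op 3: note_on(83): all voices busy, STEAL voice 0 (pitch 68, oldest) -> assign | voices=[83 75]
Op 4: note_off(83): free voice 0 | voices=[- 75]
Op 5: note_on(89): voice 0 is free -> assigned | voices=[89 75]
Op 6: note_on(82): all voices busy, STEAL voice 1 (pitch 75, oldest) -> assign | voices=[89 82]
Op 7: note_off(89): free voice 0 | voices=[- 82]
Op 8: note_off(82): free voice 1 | voices=[- -]
Op 9: note_on(70): voice 0 is free -> assigned | voices=[70 -]

Answer: 68 75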